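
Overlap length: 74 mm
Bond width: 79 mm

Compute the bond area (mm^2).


Bond area = 74 * 79 = 5846 mm^2

5846


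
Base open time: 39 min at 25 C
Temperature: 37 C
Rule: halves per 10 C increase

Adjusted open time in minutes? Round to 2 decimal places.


Acceleration = 2^((37-25)/10) = 2.2974
Open time = 39 / 2.2974 = 16.98 min

16.98


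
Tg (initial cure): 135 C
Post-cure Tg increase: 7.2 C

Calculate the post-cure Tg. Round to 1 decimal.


Post-cure Tg = 135 + 7.2 = 142.2 C

142.2


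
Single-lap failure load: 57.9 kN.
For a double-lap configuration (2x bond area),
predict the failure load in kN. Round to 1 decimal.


Failure load = 57.9 * 2 = 115.8 kN

115.8


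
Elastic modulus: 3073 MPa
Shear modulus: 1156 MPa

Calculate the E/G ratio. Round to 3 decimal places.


E / G = 3073 / 1156 = 2.658

2.658


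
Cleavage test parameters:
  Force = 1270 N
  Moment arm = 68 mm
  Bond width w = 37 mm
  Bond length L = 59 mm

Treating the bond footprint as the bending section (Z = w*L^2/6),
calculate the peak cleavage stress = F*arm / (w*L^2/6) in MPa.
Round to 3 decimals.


M = 1270 * 68 = 86360 N*mm
Z = 37 * 59^2 / 6 = 128797 / 6 mm^3
sigma = M / Z = 6 * 86360 / 128797 = 518160 / 128797
= 4.023 MPa

4.023


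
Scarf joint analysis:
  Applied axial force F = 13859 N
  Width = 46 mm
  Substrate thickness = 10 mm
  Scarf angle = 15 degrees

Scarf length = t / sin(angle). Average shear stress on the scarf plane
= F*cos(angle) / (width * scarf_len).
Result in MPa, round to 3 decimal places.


Scarf length = 10 / sin(15 deg) = 38.6370 mm
cos(15 deg) = 0.965926
Shear = 13859 * 0.965926 / (46 * 38.6370)
= 7.532 MPa

7.532


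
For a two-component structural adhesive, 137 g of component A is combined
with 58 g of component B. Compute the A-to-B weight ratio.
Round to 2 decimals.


Weight ratio A:B = 137 / 58
= 2.36

2.36


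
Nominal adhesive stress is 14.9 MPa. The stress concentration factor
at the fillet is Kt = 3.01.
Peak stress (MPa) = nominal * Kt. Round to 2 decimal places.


Peak = 14.9 * 3.01 = 44.85 MPa

44.85


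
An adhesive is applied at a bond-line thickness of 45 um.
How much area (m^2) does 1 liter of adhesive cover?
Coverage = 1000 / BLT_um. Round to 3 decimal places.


Coverage = 1000 / 45 = 22.222 m^2

22.222


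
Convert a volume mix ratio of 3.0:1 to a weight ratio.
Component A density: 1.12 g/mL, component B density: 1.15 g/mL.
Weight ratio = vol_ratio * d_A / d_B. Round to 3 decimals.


= 3.0 * 1.12 / 1.15 = 2.922

2.922


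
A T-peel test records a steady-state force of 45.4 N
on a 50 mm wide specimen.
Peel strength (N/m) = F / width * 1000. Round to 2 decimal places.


Peel strength = 45.4 / 50 * 1000
= 908.00 N/m

908.00


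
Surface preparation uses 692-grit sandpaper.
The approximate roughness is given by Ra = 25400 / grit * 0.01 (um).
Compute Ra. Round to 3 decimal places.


Ra = 25400 / 692 * 0.01
= 254 / 692
= 0.367 um

0.367


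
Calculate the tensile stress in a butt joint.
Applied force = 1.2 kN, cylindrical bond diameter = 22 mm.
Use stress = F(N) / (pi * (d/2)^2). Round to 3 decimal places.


A = pi * 11.0^2 = 380.1327 mm^2
sigma = 1200.0 / 380.1327 = 3.157 MPa

3.157


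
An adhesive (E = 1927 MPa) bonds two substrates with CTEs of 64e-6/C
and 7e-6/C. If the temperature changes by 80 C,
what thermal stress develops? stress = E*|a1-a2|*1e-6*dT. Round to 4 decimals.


Stress = 1927 * |64 - 7| * 1e-6 * 80
= 8.7871 MPa

8.7871


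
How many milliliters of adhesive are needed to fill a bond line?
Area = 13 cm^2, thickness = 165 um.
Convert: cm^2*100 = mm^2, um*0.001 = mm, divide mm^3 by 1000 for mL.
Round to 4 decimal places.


= (13 * 100) * (165 * 0.001) / 1000
= 0.2145 mL

0.2145


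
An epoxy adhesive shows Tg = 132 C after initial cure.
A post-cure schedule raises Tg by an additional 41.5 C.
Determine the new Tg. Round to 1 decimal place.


New Tg = 132 + 41.5
= 173.5 C

173.5


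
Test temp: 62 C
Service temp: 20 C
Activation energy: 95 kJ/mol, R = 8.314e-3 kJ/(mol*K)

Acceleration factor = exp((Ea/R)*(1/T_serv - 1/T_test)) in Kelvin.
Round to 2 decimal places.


AF = exp((95/0.008314)*(1/293.15 - 1/335.15))
= 132.24

132.24


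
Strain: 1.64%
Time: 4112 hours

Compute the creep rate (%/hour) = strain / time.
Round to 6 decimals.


Creep rate = 1.64 / 4112
= 0.000399 %/h

0.000399


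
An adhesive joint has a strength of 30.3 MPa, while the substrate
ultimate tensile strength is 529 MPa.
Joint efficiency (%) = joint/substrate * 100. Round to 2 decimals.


Efficiency = 30.3 / 529 * 100
= 5.73%

5.73


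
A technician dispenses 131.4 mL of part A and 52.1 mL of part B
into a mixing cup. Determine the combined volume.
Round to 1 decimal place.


Combined volume = 131.4 + 52.1
= 183.5 mL

183.5


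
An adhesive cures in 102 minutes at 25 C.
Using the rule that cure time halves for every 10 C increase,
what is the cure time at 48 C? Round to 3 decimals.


Factor = 2^((48 - 25) / 10) = 4.9246
Cure time = 102 / 4.9246
= 20.712 minutes

20.712


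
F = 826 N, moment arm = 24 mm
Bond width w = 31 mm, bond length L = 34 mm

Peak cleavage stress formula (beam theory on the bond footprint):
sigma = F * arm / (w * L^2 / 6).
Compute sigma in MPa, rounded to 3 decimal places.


sigma = (826 * 24) / (31 * 1156 / 6)
= 19824 * 6 / 35836
= 118944 / 35836
= 3.319 MPa

3.319


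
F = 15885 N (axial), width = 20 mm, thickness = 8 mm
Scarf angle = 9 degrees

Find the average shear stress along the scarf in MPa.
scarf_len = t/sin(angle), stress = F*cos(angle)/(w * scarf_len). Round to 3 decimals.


scarf_len = 8/sin(9 deg) = 51.1396
cos(9 deg) = 0.987688
stress = 15885*0.987688/(20*51.1396) = 15.340 MPa

15.340


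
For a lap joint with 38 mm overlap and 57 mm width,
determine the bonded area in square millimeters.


Area = 38 * 57 = 2166 mm^2

2166


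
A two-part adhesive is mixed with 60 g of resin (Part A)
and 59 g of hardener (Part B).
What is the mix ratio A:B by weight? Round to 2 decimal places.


Mix ratio = mass_A / mass_B
= 60 / 59
= 1.02

1.02


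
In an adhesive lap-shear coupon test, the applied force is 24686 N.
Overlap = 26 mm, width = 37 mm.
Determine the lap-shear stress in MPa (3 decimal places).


stress = F / (overlap * width)
= 24686 / (26 * 37)
= 25.661 MPa

25.661


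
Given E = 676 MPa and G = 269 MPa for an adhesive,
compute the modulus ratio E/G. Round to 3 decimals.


E/G ratio = 676 / 269 = 2.513

2.513


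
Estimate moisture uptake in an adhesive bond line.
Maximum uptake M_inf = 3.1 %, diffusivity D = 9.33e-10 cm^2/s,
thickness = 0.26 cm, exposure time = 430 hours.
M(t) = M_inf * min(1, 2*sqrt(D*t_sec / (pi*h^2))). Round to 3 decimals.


Convert time: 430 h = 1548000 s
ratio = min(1, 2*sqrt(9.33e-10*1548000/(pi*0.26^2)))
= 0.164933
M(t) = 3.1 * 0.164933 = 0.511%

0.511


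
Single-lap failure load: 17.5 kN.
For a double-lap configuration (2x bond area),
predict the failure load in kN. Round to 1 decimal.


Failure load = 17.5 * 2 = 35.0 kN

35.0


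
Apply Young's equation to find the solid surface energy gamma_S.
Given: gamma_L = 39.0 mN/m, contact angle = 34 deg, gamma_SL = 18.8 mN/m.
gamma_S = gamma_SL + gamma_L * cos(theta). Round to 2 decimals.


theta_rad = 34 * pi/180 = 0.593412
gamma_S = 18.8 + 39.0 * cos(0.593412)
= 51.13 mN/m

51.13


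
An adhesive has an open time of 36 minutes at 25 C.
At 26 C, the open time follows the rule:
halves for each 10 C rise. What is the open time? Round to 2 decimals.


Factor = 2^((26-25)/10) = 1.0718
Open time = 36 / 1.0718 = 33.59 min

33.59


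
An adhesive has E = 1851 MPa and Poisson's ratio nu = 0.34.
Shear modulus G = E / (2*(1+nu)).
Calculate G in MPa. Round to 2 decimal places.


G = 1851 / (2*(1+0.34))
= 1851 / 2.68
= 690.67 MPa

690.67


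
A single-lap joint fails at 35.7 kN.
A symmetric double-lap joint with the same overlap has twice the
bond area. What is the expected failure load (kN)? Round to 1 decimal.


Double-lap load = 2 * 35.7 = 71.4 kN

71.4


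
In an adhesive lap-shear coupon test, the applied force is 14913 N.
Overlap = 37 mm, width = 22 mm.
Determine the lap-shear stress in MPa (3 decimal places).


stress = F / (overlap * width)
= 14913 / (37 * 22)
= 18.321 MPa

18.321


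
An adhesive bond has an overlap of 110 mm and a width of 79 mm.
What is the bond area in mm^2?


Bond area = overlap * width
= 110 * 79
= 8690 mm^2

8690


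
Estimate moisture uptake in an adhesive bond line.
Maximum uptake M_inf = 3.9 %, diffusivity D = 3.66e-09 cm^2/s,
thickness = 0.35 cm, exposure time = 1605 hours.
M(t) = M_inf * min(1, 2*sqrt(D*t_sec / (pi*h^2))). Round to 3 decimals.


Convert time: 1605 h = 5778000 s
ratio = min(1, 2*sqrt(3.66e-09*5778000/(pi*0.35^2)))
= 0.468831
M(t) = 3.9 * 0.468831 = 1.828%

1.828


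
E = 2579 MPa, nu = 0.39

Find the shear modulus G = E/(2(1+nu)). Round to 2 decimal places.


G = 2579 / (2 * 1.39)
= 927.70 MPa

927.70


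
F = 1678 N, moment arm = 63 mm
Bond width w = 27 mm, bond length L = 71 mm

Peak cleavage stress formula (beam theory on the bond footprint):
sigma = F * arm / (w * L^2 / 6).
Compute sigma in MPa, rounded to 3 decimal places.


sigma = (1678 * 63) / (27 * 5041 / 6)
= 105714 * 6 / 136107
= 634284 / 136107
= 4.660 MPa

4.660


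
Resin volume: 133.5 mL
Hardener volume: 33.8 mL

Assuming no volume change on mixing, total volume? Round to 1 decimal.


V_total = 133.5 + 33.8 = 167.3 mL

167.3


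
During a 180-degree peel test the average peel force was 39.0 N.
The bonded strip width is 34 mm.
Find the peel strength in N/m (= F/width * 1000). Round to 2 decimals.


Peel strength = F/width * 1000
= 39.0 / 34 * 1000
= 1147.06 N/m

1147.06


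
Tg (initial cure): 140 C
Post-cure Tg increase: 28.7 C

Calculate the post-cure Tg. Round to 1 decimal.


Post-cure Tg = 140 + 28.7 = 168.7 C

168.7


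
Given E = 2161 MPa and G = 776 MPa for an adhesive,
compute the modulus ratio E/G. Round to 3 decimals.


E/G ratio = 2161 / 776 = 2.785

2.785


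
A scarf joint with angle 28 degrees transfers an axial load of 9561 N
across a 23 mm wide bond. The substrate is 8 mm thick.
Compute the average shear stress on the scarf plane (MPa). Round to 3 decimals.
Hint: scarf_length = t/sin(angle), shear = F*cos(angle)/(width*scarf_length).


scarf_length = 8 / sin(28 deg) = 17.0404 mm
cos(28 deg) = 0.882948
shear stress = 9561 * 0.882948 / (23 * 17.0404)
= 21.539 MPa

21.539


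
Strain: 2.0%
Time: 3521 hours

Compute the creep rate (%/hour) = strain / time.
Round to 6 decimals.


Creep rate = 2.0 / 3521
= 0.000568 %/h

0.000568


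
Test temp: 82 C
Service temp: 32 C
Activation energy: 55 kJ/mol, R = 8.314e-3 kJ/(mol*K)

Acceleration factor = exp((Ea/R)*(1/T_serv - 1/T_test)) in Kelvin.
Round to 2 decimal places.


AF = exp((55/0.008314)*(1/305.15 - 1/355.15))
= 21.16

21.16


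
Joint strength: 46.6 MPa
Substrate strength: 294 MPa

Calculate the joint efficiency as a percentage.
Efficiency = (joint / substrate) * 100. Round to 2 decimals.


Efficiency = (46.6 / 294) * 100 = 15.85%

15.85


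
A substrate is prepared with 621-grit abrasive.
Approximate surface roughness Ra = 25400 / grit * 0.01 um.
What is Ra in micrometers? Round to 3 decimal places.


Ra = 25400 / 621 * 0.01 = 0.409 um

0.409


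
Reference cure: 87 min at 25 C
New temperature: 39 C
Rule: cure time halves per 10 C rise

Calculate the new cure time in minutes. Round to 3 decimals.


factor = 2^((39-25)/10) = 2.6390
t_new = 87 / 2.6390 = 32.967 min

32.967


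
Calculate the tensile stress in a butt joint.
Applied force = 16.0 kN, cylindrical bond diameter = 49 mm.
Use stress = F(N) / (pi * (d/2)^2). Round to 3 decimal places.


A = pi * 24.5^2 = 1885.7410 mm^2
sigma = 16000.0 / 1885.7410 = 8.485 MPa

8.485


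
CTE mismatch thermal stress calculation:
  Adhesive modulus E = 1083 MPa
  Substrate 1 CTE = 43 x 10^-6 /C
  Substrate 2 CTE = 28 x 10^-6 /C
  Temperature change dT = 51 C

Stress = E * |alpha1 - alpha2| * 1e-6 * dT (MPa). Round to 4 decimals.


delta_alpha = |43 - 28| = 15 x 10^-6/C
Stress = 1083 * 15e-6 * 51
= 0.8285 MPa

0.8285


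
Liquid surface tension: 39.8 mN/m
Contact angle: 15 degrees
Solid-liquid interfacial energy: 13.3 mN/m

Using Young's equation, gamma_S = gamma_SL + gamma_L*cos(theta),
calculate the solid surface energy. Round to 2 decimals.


gamma_S = 13.3 + 39.8 * cos(15)
= 51.74 mN/m

51.74


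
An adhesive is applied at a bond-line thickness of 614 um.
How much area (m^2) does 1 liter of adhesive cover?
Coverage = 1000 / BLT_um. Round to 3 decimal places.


Coverage = 1000 / 614 = 1.629 m^2

1.629


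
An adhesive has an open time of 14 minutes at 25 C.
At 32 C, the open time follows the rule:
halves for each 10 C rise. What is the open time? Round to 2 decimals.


Factor = 2^((32-25)/10) = 1.6245
Open time = 14 / 1.6245 = 8.62 min

8.62


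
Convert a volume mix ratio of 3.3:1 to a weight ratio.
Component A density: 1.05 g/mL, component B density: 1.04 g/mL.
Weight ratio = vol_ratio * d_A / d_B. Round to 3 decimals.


= 3.3 * 1.05 / 1.04 = 3.332

3.332


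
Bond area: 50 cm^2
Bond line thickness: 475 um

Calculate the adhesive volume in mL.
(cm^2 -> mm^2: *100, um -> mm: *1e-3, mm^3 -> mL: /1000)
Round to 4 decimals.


V = 50*100 * 475*1e-3 / 1000
= 2.3750 mL

2.3750


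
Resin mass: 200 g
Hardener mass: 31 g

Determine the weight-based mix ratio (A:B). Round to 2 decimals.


Ratio = 200 / 31 = 6.45

6.45


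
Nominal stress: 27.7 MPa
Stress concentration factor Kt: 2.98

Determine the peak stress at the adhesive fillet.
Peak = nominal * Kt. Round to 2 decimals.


Peak stress = 27.7 * 2.98
= 82.55 MPa

82.55


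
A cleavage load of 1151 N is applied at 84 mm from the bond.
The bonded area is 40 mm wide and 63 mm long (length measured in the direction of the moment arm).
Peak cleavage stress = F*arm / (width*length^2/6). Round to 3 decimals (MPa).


Moment = 1151 * 84 = 96684 N*mm
Section modulus = 40 * 3969 / 6 = 158760 / 6 mm^3
Stress = 96684 / (158760 / 6) = 580104 / 158760
= 3.654 MPa

3.654


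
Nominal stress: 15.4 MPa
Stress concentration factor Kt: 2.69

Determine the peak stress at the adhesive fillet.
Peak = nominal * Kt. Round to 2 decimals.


Peak stress = 15.4 * 2.69
= 41.43 MPa

41.43


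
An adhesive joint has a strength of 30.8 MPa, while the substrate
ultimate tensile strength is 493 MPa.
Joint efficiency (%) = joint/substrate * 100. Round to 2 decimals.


Efficiency = 30.8 / 493 * 100
= 6.25%

6.25


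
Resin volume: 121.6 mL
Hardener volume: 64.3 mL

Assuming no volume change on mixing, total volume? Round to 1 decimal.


V_total = 121.6 + 64.3 = 185.9 mL

185.9


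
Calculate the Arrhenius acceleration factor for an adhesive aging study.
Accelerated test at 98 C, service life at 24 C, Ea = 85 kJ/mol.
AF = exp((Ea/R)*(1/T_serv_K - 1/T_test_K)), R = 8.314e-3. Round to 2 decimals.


T_test = 371.15 K, T_serv = 297.15 K
Ea/R = 85 / 0.008314 = 10223.72
AF = exp(10223.72 * (1/297.15 - 1/371.15))
= 953.24

953.24


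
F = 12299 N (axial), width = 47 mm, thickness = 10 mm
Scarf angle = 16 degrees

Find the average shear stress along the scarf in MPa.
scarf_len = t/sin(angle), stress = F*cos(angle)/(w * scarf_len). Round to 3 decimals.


scarf_len = 10/sin(16 deg) = 36.2796
cos(16 deg) = 0.961262
stress = 12299*0.961262/(47*36.2796) = 6.933 MPa

6.933


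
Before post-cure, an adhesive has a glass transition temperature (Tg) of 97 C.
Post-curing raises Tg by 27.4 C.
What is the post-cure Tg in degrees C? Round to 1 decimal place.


Tg_post = Tg_base + delta_Tg
= 97 + 27.4
= 124.4 C

124.4


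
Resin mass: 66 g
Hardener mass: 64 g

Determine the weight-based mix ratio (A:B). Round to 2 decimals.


Ratio = 66 / 64 = 1.03

1.03


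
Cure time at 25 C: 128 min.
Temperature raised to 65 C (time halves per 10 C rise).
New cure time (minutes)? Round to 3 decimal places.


Acceleration factor = 2^(40/10) = 16.0000
New time = 128 / 16.0000 = 8.000 min

8.000


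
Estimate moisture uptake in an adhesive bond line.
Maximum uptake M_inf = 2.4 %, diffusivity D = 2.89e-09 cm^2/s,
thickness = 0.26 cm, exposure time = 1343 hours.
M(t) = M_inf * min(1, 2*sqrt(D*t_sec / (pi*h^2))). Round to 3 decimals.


Convert time: 1343 h = 4834800 s
ratio = min(1, 2*sqrt(2.89e-09*4834800/(pi*0.26^2)))
= 0.513003
M(t) = 2.4 * 0.513003 = 1.231%

1.231


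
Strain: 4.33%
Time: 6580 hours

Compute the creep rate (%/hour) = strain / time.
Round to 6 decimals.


Creep rate = 4.33 / 6580
= 0.000658 %/h

0.000658


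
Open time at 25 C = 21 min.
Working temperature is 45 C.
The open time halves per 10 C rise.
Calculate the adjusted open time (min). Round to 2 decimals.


factor = 2^((45 - 25) / 10) = 4.0000
ot = 21 / 4.0000 = 5.25 min

5.25


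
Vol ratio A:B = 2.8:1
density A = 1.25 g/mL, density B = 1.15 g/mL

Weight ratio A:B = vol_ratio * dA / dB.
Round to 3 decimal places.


Weight ratio = 2.8 * 1.25 / 1.15
= 3.043

3.043


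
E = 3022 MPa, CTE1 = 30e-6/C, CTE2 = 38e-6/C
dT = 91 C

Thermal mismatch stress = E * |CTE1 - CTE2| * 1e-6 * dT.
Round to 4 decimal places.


= 3022 * 8e-6 * 91
= 2.2000 MPa

2.2000


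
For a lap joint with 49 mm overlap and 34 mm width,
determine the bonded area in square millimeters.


Area = 49 * 34 = 1666 mm^2

1666


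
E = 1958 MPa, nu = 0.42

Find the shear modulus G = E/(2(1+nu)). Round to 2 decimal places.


G = 1958 / (2 * 1.42)
= 689.44 MPa

689.44


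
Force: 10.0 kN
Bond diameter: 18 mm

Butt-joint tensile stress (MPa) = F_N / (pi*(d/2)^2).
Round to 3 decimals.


F_N = 10.0 * 1000 = 10000.0 N
A = pi*(9.0)^2 = 254.4690 mm^2
stress = 10000.0 / 254.4690 = 39.298 MPa

39.298


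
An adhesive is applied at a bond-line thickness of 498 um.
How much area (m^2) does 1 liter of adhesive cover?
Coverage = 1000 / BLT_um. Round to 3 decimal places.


Coverage = 1000 / 498 = 2.008 m^2

2.008


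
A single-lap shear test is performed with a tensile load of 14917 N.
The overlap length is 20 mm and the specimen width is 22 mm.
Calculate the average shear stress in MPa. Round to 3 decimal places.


Shear stress = F / (overlap * width)
= 14917 / (20 * 22)
= 14917 / 440
= 33.902 MPa

33.902


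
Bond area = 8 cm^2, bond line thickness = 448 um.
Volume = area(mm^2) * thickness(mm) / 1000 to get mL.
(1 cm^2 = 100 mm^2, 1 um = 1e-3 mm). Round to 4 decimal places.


area_mm2 = 8 * 100 = 800
blt_mm = 448 * 1e-3 = 0.448
vol_mm3 = 800 * 0.448 = 358.4
vol_mL = 358.4 / 1000 = 0.3584 mL

0.3584


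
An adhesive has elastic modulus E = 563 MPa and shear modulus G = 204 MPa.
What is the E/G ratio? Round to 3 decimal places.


E/G = 563 / 204 = 2.760

2.760


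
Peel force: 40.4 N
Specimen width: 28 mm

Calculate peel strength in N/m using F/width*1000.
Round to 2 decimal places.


Peel strength = 40.4 / 28 * 1000 = 1442.86 N/m

1442.86


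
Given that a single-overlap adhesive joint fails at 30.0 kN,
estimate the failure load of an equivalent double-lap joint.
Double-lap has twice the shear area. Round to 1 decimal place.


Double-lap factor = 2
Expected load = 30.0 * 2 = 60.0 kN

60.0


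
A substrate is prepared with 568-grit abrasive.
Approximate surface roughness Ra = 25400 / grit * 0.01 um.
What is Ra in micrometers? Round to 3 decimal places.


Ra = 25400 / 568 * 0.01 = 0.447 um

0.447


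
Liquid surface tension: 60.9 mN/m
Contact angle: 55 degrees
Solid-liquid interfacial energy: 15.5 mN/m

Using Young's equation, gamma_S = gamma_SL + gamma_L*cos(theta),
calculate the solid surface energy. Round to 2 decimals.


gamma_S = 15.5 + 60.9 * cos(55)
= 50.43 mN/m

50.43


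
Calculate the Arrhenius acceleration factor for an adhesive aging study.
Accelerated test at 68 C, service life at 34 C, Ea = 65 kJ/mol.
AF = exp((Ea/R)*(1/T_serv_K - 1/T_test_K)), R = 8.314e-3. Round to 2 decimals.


T_test = 341.15 K, T_serv = 307.15 K
Ea/R = 65 / 0.008314 = 7818.14
AF = exp(7818.14 * (1/307.15 - 1/341.15))
= 12.64

12.64


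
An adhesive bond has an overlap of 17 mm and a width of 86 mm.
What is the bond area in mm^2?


Bond area = overlap * width
= 17 * 86
= 1462 mm^2

1462


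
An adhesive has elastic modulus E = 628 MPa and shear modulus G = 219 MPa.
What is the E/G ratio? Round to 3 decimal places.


E/G = 628 / 219 = 2.868

2.868


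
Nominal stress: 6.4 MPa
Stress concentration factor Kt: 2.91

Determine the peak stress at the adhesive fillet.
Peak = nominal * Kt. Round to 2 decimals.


Peak stress = 6.4 * 2.91
= 18.62 MPa

18.62


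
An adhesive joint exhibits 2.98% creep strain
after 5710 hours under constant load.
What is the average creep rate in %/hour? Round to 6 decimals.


Creep rate = strain / time
= 2.98 / 5710
= 0.000522 %/h

0.000522


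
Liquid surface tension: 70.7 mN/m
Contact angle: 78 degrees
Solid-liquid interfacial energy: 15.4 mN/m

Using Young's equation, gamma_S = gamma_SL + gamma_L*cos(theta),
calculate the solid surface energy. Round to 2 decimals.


gamma_S = 15.4 + 70.7 * cos(78)
= 30.10 mN/m

30.10


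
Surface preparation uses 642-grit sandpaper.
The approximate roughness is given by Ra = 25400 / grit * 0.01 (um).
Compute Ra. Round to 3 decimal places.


Ra = 25400 / 642 * 0.01
= 254 / 642
= 0.396 um

0.396


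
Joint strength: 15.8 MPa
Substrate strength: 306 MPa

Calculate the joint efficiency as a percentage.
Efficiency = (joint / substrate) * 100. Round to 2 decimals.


Efficiency = (15.8 / 306) * 100 = 5.16%

5.16


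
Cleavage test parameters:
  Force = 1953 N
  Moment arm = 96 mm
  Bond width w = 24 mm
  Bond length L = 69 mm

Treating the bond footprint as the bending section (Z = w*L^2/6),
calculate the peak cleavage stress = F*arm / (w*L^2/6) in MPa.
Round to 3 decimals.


M = 1953 * 96 = 187488 N*mm
Z = 24 * 69^2 / 6 = 114264 / 6 mm^3
sigma = M / Z = 6 * 187488 / 114264 = 1124928 / 114264
= 9.845 MPa

9.845


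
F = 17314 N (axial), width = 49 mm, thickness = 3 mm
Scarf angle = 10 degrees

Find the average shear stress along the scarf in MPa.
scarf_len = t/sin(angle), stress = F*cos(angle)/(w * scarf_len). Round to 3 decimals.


scarf_len = 3/sin(10 deg) = 17.2763
cos(10 deg) = 0.984808
stress = 17314*0.984808/(49*17.2763) = 20.142 MPa

20.142


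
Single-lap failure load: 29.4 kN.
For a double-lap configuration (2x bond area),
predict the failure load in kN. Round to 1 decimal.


Failure load = 29.4 * 2 = 58.8 kN

58.8


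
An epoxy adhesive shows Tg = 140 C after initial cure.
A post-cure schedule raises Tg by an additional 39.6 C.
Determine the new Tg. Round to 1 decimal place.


New Tg = 140 + 39.6
= 179.6 C

179.6


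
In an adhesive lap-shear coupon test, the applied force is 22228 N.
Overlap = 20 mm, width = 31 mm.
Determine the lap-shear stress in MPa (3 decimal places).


stress = F / (overlap * width)
= 22228 / (20 * 31)
= 35.852 MPa

35.852


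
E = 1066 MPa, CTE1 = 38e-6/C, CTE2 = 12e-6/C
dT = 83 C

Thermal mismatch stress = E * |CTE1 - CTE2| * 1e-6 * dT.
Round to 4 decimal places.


= 1066 * 26e-6 * 83
= 2.3004 MPa

2.3004


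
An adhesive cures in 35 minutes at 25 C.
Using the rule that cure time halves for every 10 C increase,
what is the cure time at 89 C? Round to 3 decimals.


Factor = 2^((89 - 25) / 10) = 84.4485
Cure time = 35 / 84.4485
= 0.414 minutes

0.414


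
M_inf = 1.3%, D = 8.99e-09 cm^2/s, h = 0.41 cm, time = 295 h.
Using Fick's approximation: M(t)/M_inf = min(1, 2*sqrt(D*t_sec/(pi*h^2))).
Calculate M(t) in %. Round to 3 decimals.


t = 1062000 s
ratio = min(1, 2*sqrt(8.99e-09*1062000/(pi*0.1681)))
= 0.268914
M(t) = 1.3 * 0.268914 = 0.350%

0.350


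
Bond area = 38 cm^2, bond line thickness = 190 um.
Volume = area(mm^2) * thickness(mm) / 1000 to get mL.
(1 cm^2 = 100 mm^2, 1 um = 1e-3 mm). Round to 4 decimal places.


area_mm2 = 38 * 100 = 3800
blt_mm = 190 * 1e-3 = 0.19
vol_mm3 = 3800 * 0.19 = 722.0
vol_mL = 722.0 / 1000 = 0.7220 mL

0.7220


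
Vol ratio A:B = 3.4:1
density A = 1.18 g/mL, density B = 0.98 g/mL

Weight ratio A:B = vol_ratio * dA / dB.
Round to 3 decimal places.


Weight ratio = 3.4 * 1.18 / 0.98
= 4.094

4.094


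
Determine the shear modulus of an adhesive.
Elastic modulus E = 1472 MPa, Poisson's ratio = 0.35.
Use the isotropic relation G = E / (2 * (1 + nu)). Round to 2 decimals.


G = 1472 / (2*(1+0.35)) = 1472 / 2.70
= 545.19 MPa

545.19


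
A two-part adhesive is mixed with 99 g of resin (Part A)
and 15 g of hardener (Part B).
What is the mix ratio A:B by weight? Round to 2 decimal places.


Mix ratio = mass_A / mass_B
= 99 / 15
= 6.60

6.60


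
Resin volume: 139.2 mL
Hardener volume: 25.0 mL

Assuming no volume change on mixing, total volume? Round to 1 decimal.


V_total = 139.2 + 25.0 = 164.2 mL

164.2


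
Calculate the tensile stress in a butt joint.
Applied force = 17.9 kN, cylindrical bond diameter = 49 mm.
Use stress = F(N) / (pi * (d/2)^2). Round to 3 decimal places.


A = pi * 24.5^2 = 1885.7410 mm^2
sigma = 17900.0 / 1885.7410 = 9.492 MPa

9.492


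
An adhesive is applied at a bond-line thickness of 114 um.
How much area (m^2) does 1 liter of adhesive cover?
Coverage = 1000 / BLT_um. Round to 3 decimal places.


Coverage = 1000 / 114 = 8.772 m^2

8.772


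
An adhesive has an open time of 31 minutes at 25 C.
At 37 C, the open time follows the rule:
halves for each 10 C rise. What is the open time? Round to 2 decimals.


Factor = 2^((37-25)/10) = 2.2974
Open time = 31 / 2.2974 = 13.49 min

13.49


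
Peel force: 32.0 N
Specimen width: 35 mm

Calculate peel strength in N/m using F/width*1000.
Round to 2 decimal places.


Peel strength = 32.0 / 35 * 1000 = 914.29 N/m

914.29


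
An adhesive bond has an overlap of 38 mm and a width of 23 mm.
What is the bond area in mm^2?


Bond area = overlap * width
= 38 * 23
= 874 mm^2

874


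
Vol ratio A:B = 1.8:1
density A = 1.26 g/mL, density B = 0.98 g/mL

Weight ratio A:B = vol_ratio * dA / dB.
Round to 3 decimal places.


Weight ratio = 1.8 * 1.26 / 0.98
= 2.314

2.314


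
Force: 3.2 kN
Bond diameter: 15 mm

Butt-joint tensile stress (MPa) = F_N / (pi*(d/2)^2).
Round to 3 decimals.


F_N = 3.2 * 1000 = 3200.0 N
A = pi*(7.5)^2 = 176.7146 mm^2
stress = 3200.0 / 176.7146 = 18.108 MPa

18.108


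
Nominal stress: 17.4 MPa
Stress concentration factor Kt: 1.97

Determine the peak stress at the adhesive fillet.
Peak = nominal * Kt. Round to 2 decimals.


Peak stress = 17.4 * 1.97
= 34.28 MPa

34.28


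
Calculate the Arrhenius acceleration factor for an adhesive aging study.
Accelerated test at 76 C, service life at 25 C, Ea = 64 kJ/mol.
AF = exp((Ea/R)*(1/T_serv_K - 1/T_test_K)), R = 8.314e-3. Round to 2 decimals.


T_test = 349.15 K, T_serv = 298.15 K
Ea/R = 64 / 0.008314 = 7697.86
AF = exp(7697.86 * (1/298.15 - 1/349.15))
= 43.44

43.44


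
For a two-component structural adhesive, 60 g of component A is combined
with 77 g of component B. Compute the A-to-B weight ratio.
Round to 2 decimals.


Weight ratio A:B = 60 / 77
= 0.78

0.78


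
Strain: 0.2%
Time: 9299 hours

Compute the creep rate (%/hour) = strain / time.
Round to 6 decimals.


Creep rate = 0.2 / 9299
= 0.000022 %/h

0.000022


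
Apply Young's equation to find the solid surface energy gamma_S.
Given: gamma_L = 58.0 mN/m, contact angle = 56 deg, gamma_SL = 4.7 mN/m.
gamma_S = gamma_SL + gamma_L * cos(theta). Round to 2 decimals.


theta_rad = 56 * pi/180 = 0.977384
gamma_S = 4.7 + 58.0 * cos(0.977384)
= 37.13 mN/m

37.13


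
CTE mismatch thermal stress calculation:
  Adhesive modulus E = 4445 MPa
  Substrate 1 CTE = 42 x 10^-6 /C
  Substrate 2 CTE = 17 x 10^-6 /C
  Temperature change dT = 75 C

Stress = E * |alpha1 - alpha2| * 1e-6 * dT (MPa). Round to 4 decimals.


delta_alpha = |42 - 17| = 25 x 10^-6/C
Stress = 4445 * 25e-6 * 75
= 8.3344 MPa

8.3344


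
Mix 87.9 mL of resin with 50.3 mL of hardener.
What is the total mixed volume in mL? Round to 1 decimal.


Total = 87.9 + 50.3 = 138.2 mL

138.2


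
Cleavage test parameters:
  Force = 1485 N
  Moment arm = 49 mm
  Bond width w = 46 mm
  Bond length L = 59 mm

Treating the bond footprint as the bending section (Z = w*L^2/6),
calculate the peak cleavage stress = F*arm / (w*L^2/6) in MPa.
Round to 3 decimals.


M = 1485 * 49 = 72765 N*mm
Z = 46 * 59^2 / 6 = 160126 / 6 mm^3
sigma = M / Z = 6 * 72765 / 160126 = 436590 / 160126
= 2.727 MPa

2.727


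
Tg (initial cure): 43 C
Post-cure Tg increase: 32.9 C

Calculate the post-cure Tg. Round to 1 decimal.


Post-cure Tg = 43 + 32.9 = 75.9 C

75.9


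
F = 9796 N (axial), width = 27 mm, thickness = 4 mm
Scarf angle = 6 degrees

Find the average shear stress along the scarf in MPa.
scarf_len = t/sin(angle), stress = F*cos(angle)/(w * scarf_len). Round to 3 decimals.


scarf_len = 4/sin(6 deg) = 38.2671
cos(6 deg) = 0.994522
stress = 9796*0.994522/(27*38.2671) = 9.429 MPa

9.429


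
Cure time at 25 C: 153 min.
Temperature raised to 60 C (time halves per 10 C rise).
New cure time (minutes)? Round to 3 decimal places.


Acceleration factor = 2^(35/10) = 11.3137
New time = 153 / 11.3137 = 13.523 min

13.523


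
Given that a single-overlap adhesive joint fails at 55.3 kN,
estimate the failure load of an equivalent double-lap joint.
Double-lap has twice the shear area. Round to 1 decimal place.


Double-lap factor = 2
Expected load = 55.3 * 2 = 110.6 kN

110.6


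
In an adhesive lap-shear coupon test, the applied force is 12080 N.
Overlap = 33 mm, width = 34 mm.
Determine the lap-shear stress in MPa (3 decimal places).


stress = F / (overlap * width)
= 12080 / (33 * 34)
= 10.766 MPa

10.766


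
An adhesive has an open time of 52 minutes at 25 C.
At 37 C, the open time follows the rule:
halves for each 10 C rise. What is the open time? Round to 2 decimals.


Factor = 2^((37-25)/10) = 2.2974
Open time = 52 / 2.2974 = 22.63 min

22.63


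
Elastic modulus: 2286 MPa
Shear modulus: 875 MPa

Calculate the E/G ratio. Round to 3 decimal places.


E / G = 2286 / 875 = 2.613

2.613


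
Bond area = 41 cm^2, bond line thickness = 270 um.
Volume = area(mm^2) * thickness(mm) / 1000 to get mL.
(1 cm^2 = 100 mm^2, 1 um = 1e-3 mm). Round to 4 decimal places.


area_mm2 = 41 * 100 = 4100
blt_mm = 270 * 1e-3 = 0.27
vol_mm3 = 4100 * 0.27 = 1107.0
vol_mL = 1107.0 / 1000 = 1.1070 mL

1.1070


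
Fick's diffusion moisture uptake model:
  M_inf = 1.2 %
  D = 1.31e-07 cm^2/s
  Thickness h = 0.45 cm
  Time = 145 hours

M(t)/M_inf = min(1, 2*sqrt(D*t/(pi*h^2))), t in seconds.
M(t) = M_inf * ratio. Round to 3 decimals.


t_sec = 145 * 3600 = 522000
ratio = 2*sqrt(1.31e-07*522000/(pi*0.45^2))
= min(1, 0.655712)
= 0.655712
M(t) = 1.2 * 0.655712 = 0.787 %

0.787


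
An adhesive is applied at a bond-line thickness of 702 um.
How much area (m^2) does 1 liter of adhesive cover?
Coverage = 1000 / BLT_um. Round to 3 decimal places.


Coverage = 1000 / 702 = 1.425 m^2

1.425


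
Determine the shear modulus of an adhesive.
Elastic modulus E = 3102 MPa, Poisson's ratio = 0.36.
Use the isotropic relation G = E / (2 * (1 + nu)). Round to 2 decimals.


G = 3102 / (2*(1+0.36)) = 3102 / 2.72
= 1140.44 MPa

1140.44


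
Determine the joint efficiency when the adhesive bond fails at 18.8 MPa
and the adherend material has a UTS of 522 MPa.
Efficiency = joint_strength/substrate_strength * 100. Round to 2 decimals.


Joint efficiency = 18.8 / 522 * 100
= 3.60%

3.60


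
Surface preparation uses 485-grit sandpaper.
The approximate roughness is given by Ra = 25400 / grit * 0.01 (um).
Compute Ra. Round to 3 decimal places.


Ra = 25400 / 485 * 0.01
= 254 / 485
= 0.524 um

0.524


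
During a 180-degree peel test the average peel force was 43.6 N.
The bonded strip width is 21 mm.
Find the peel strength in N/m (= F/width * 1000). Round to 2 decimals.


Peel strength = F/width * 1000
= 43.6 / 21 * 1000
= 2076.19 N/m

2076.19


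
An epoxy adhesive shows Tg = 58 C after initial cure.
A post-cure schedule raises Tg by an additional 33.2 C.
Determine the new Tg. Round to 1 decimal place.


New Tg = 58 + 33.2
= 91.2 C

91.2


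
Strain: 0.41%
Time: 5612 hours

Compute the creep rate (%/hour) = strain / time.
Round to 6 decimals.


Creep rate = 0.41 / 5612
= 0.000073 %/h

0.000073


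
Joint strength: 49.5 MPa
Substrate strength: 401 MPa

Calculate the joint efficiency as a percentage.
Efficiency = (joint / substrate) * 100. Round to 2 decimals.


Efficiency = (49.5 / 401) * 100 = 12.34%

12.34


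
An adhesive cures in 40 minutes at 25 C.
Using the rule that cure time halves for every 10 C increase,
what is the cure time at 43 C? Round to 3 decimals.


Factor = 2^((43 - 25) / 10) = 3.4822
Cure time = 40 / 3.4822
= 11.487 minutes

11.487


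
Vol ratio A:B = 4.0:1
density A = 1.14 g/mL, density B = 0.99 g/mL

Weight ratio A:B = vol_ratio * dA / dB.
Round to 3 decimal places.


Weight ratio = 4.0 * 1.14 / 0.99
= 4.606

4.606


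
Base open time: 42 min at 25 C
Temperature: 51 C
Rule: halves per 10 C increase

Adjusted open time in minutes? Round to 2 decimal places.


Acceleration = 2^((51-25)/10) = 6.0629
Open time = 42 / 6.0629 = 6.93 min

6.93


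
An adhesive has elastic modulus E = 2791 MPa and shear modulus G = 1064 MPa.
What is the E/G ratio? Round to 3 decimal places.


E/G = 2791 / 1064 = 2.623

2.623


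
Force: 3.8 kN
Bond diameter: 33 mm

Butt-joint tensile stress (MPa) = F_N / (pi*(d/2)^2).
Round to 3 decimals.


F_N = 3.8 * 1000 = 3800.0 N
A = pi*(16.5)^2 = 855.2986 mm^2
stress = 3800.0 / 855.2986 = 4.443 MPa

4.443


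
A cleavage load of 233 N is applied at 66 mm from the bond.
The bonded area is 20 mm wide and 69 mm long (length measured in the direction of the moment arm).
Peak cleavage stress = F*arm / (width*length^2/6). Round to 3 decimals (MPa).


Moment = 233 * 66 = 15378 N*mm
Section modulus = 20 * 4761 / 6 = 95220 / 6 mm^3
Stress = 15378 / (95220 / 6) = 92268 / 95220
= 0.969 MPa

0.969


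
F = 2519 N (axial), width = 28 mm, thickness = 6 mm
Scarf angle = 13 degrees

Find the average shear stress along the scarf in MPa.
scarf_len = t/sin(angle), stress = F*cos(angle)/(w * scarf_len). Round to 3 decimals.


scarf_len = 6/sin(13 deg) = 26.6725
cos(13 deg) = 0.974370
stress = 2519*0.974370/(28*26.6725) = 3.286 MPa

3.286


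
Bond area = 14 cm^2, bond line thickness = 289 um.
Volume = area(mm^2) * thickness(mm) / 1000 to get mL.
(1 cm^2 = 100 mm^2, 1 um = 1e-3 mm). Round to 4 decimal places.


area_mm2 = 14 * 100 = 1400
blt_mm = 289 * 1e-3 = 0.289
vol_mm3 = 1400 * 0.289 = 404.6
vol_mL = 404.6 / 1000 = 0.4046 mL

0.4046


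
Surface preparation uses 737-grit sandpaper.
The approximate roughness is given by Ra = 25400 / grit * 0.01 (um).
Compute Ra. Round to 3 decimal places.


Ra = 25400 / 737 * 0.01
= 254 / 737
= 0.345 um

0.345


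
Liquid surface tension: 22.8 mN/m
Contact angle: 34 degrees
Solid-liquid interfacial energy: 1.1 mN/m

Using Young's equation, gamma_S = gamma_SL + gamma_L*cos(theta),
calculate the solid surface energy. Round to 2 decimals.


gamma_S = 1.1 + 22.8 * cos(34)
= 20.00 mN/m

20.00


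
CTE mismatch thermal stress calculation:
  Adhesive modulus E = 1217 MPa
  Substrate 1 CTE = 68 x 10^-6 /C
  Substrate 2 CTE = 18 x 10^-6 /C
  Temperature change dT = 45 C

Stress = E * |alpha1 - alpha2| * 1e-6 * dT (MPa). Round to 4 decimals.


delta_alpha = |68 - 18| = 50 x 10^-6/C
Stress = 1217 * 50e-6 * 45
= 2.7383 MPa

2.7383


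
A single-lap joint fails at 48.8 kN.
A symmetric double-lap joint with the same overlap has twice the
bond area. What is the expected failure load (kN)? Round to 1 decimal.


Double-lap load = 2 * 48.8 = 97.6 kN

97.6


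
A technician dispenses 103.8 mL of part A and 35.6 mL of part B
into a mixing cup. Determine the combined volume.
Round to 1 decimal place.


Combined volume = 103.8 + 35.6
= 139.4 mL

139.4


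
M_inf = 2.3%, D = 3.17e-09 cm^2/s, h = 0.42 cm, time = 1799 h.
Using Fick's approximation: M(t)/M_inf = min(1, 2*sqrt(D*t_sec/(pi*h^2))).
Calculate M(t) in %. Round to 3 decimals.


t = 6476400 s
ratio = min(1, 2*sqrt(3.17e-09*6476400/(pi*0.1764)))
= 0.384948
M(t) = 2.3 * 0.384948 = 0.885%

0.885


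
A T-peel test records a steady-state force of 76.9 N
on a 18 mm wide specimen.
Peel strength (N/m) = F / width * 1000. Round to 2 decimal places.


Peel strength = 76.9 / 18 * 1000
= 4272.22 N/m

4272.22


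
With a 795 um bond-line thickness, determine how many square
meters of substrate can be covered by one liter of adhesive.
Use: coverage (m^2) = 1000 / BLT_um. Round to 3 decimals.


Coverage = 1000 / 795 = 1.258 m^2

1.258


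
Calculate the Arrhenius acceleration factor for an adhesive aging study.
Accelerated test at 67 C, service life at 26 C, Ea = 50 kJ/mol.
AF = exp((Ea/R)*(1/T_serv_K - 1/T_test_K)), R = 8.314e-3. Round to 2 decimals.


T_test = 340.15 K, T_serv = 299.15 K
Ea/R = 50 / 0.008314 = 6013.95
AF = exp(6013.95 * (1/299.15 - 1/340.15))
= 11.28

11.28


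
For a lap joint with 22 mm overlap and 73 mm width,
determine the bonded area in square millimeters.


Area = 22 * 73 = 1606 mm^2

1606


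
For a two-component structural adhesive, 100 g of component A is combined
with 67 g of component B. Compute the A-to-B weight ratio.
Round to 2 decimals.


Weight ratio A:B = 100 / 67
= 1.49

1.49


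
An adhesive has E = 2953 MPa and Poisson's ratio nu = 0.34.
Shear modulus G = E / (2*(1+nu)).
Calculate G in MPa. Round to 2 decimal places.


G = 2953 / (2*(1+0.34))
= 2953 / 2.68
= 1101.87 MPa

1101.87


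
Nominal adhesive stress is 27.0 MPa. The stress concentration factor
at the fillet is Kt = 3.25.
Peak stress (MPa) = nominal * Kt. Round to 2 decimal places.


Peak = 27.0 * 3.25 = 87.75 MPa

87.75


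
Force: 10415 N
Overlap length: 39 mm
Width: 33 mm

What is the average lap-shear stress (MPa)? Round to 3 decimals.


Average shear stress = F / (overlap * width)
= 10415 / (39 * 33)
= 8.092 MPa

8.092


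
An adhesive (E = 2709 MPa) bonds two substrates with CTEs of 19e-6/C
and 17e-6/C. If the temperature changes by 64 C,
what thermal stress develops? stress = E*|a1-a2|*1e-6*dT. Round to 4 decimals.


Stress = 2709 * |19 - 17| * 1e-6 * 64
= 0.3468 MPa

0.3468


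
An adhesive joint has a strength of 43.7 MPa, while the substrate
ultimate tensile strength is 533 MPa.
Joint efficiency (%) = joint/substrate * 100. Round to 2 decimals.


Efficiency = 43.7 / 533 * 100
= 8.20%

8.20


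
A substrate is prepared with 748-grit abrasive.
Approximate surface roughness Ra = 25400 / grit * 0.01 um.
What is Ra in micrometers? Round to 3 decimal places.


Ra = 25400 / 748 * 0.01 = 0.340 um

0.340


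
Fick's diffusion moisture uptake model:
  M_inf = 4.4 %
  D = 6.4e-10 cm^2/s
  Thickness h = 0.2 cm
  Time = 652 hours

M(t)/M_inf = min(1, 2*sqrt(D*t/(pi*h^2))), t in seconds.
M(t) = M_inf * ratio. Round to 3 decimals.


t_sec = 652 * 3600 = 2347200
ratio = 2*sqrt(6.4e-10*2347200/(pi*0.2^2))
= min(1, 0.218670)
= 0.218670
M(t) = 4.4 * 0.218670 = 0.962 %

0.962


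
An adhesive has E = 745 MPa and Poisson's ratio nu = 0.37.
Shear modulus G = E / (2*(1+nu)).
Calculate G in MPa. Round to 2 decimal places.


G = 745 / (2*(1+0.37))
= 745 / 2.74
= 271.90 MPa

271.90


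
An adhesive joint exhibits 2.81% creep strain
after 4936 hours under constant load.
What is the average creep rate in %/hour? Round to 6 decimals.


Creep rate = strain / time
= 2.81 / 4936
= 0.000569 %/h

0.000569


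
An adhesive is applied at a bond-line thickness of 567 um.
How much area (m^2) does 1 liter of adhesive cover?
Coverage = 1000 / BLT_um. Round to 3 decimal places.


Coverage = 1000 / 567 = 1.764 m^2

1.764
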